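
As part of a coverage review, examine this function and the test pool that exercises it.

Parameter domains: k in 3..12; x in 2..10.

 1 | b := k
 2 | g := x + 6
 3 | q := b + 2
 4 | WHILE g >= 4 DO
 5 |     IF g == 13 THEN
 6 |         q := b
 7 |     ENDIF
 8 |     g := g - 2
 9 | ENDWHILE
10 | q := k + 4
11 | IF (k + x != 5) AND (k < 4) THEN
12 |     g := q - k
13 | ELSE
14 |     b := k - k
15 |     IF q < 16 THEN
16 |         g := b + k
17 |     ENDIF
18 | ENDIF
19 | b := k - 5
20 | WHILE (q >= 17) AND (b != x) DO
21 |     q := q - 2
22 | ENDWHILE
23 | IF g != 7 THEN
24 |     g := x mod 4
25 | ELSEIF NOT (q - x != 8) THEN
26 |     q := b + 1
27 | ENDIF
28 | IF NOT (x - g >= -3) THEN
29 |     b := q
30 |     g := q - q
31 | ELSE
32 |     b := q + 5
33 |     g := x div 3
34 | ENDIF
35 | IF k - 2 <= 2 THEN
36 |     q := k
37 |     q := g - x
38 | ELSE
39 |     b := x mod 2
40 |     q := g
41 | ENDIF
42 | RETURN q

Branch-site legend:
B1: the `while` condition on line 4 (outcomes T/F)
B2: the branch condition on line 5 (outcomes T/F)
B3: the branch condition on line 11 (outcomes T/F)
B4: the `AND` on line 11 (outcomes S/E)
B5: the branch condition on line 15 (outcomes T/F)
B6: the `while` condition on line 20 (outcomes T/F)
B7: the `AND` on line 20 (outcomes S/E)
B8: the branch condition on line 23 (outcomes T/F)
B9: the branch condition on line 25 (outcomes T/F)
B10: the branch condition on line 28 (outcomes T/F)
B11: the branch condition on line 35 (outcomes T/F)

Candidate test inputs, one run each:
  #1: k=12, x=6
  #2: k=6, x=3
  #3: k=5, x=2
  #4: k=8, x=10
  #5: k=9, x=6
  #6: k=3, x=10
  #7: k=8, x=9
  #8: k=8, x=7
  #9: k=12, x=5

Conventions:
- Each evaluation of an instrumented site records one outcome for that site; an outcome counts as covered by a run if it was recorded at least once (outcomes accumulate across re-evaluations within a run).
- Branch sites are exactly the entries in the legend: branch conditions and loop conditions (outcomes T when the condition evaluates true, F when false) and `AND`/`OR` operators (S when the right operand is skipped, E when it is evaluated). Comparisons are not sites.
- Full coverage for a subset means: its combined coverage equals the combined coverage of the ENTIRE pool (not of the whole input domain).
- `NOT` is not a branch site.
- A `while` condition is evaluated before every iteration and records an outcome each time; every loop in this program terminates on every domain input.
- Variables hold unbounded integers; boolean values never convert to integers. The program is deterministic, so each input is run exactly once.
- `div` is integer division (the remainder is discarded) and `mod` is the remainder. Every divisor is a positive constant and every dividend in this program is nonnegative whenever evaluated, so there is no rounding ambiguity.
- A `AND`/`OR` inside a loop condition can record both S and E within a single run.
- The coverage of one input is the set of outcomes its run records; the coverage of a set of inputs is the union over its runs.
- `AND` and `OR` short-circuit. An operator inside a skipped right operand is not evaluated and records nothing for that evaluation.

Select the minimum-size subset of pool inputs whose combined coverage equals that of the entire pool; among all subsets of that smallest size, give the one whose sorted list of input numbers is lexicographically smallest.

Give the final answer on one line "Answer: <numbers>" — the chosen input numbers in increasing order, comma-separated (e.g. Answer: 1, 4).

test 1 (k=12, x=6) fires B1->T, B2->F, B1->T, B2->F, B1->T, B2->F, B1->T, B2->F, B1->T, B2->F, B1->F, B4->E, B3->F, B5->F, ...; hits B1=T, B1=F, B2=F, B3=F, B4=E, B5=F, B6=F, B7=S, B8=T, B10=F, B11=F
test 2 (k=6, x=3) fires B1->T, B2->F, B1->T, B2->F, B1->T, B2->F, B1->F, B4->E, B3->F, B5->T, B7->S, B6->F, B8->T, B10->F, ...; hits B1=T, B1=F, B2=F, B3=F, B4=E, B5=T, B6=F, B7=S, B8=T, B10=F, B11=F
test 3 (k=5, x=2) fires B1->T, B2->F, B1->T, B2->F, B1->T, B2->F, B1->F, B4->E, B3->F, B5->T, B7->S, B6->F, B8->T, B10->F, ...; hits B1=T, B1=F, B2=F, B3=F, B4=E, B5=T, B6=F, B7=S, B8=T, B10=F, B11=F
test 4 (k=8, x=10) fires B1->T, B2->F, B1->T, B2->F, B1->T, B2->F, B1->T, B2->F, B1->T, B2->F, B1->T, B2->F, B1->T, B2->F, ...; hits B1=T, B1=F, B2=F, B3=F, B4=E, B5=T, B6=F, B7=S, B8=T, B10=F, B11=F
test 5 (k=9, x=6) fires B1->T, B2->F, B1->T, B2->F, B1->T, B2->F, B1->T, B2->F, B1->T, B2->F, B1->F, B4->E, B3->F, B5->T, ...; hits B1=T, B1=F, B2=F, B3=F, B4=E, B5=T, B6=F, B7=S, B8=T, B10=F, B11=F
test 6 (k=3, x=10) fires B1->T, B2->F, B1->T, B2->F, B1->T, B2->F, B1->T, B2->F, B1->T, B2->F, B1->T, B2->F, B1->T, B2->F, ...; hits B1=T, B1=F, B2=F, B3=T, B4=E, B6=F, B7=S, B8=T, B10=F, B11=T
test 7 (k=8, x=9) fires B1->T, B2->F, B1->T, B2->T, B1->T, B2->F, B1->T, B2->F, B1->T, B2->F, B1->T, B2->F, B1->F, B4->E, ...; hits B1=T, B1=F, B2=T, B2=F, B3=F, B4=E, B5=T, B6=F, B7=S, B8=T, B10=F, B11=F
test 8 (k=8, x=7) fires B1->T, B2->T, B1->T, B2->F, B1->T, B2->F, B1->T, B2->F, B1->T, B2->F, B1->F, B4->E, B3->F, B5->T, ...; hits B1=T, B1=F, B2=T, B2=F, B3=F, B4=E, B5=T, B6=F, B7=S, B8=T, B10=F, B11=F
test 9 (k=12, x=5) fires B1->T, B2->F, B1->T, B2->F, B1->T, B2->F, B1->T, B2->F, B1->F, B4->E, B3->F, B5->F, B7->S, B6->F, ...; hits B1=T, B1=F, B2=F, B3=F, B4=E, B5=F, B6=F, B7=S, B8=T, B10=F, B11=F
together the pool reaches 15 outcomes: B1=T, B1=F, B2=T, B2=F, B3=T, B3=F, B4=E, B5=T, B5=F, B6=F, B7=S, B8=T, B10=F, B11=T, B11=F
no size-1 subset reaches all 15 outcomes (best union: 12/15)
no size-2 subset reaches all 15 outcomes (best union: 14/15)
size 3: inputs {1, 6, 7} cover all 15 outcomes, and no lexicographically smaller subset of this size does

Answer: 1, 6, 7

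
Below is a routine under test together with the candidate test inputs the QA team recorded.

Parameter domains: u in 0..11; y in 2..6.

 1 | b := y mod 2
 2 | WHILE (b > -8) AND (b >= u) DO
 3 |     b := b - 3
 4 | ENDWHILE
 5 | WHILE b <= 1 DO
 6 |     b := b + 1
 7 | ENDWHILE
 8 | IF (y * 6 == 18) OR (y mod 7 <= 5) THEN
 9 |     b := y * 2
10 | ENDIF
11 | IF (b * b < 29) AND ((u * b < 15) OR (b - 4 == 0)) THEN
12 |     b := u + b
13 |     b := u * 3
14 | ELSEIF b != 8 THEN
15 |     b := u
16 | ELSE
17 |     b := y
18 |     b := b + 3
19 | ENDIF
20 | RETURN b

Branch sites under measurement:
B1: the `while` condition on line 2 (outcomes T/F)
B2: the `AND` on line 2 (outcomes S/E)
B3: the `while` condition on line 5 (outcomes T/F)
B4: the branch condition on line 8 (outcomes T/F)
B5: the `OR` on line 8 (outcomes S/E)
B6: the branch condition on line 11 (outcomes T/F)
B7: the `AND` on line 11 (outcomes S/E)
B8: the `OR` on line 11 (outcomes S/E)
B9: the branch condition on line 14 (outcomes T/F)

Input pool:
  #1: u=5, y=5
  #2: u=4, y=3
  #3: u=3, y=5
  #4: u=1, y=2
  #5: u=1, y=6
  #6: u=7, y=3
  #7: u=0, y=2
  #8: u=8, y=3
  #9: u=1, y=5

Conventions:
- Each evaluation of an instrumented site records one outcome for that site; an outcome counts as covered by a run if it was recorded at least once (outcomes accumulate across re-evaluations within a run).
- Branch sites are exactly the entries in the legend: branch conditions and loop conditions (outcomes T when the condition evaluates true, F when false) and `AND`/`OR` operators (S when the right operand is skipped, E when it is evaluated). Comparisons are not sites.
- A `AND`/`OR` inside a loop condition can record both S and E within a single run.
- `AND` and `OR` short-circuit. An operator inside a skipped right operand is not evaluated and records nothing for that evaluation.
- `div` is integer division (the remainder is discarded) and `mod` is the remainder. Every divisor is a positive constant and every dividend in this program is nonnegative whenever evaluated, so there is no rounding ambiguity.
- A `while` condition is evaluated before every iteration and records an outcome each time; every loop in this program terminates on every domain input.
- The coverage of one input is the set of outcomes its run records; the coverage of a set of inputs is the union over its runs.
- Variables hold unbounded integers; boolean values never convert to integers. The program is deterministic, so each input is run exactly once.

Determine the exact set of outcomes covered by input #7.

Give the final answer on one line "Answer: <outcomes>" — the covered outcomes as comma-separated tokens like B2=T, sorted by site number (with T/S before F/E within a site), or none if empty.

Simulating input #7 (u=0, y=2) step by step:
  B2->E, B1->T, B2->E, B1->F, B3->T, B3->T, B3->T, B3->T, B3->T, B3->F
  B5->E, B4->T, B7->E, B8->S, B6->T
deduplicating events, the covered set is: B1=T, B1=F, B2=E, B3=T, B3=F, B4=T, B5=E, B6=T, B7=E, B8=S

Answer: B1=T, B1=F, B2=E, B3=T, B3=F, B4=T, B5=E, B6=T, B7=E, B8=S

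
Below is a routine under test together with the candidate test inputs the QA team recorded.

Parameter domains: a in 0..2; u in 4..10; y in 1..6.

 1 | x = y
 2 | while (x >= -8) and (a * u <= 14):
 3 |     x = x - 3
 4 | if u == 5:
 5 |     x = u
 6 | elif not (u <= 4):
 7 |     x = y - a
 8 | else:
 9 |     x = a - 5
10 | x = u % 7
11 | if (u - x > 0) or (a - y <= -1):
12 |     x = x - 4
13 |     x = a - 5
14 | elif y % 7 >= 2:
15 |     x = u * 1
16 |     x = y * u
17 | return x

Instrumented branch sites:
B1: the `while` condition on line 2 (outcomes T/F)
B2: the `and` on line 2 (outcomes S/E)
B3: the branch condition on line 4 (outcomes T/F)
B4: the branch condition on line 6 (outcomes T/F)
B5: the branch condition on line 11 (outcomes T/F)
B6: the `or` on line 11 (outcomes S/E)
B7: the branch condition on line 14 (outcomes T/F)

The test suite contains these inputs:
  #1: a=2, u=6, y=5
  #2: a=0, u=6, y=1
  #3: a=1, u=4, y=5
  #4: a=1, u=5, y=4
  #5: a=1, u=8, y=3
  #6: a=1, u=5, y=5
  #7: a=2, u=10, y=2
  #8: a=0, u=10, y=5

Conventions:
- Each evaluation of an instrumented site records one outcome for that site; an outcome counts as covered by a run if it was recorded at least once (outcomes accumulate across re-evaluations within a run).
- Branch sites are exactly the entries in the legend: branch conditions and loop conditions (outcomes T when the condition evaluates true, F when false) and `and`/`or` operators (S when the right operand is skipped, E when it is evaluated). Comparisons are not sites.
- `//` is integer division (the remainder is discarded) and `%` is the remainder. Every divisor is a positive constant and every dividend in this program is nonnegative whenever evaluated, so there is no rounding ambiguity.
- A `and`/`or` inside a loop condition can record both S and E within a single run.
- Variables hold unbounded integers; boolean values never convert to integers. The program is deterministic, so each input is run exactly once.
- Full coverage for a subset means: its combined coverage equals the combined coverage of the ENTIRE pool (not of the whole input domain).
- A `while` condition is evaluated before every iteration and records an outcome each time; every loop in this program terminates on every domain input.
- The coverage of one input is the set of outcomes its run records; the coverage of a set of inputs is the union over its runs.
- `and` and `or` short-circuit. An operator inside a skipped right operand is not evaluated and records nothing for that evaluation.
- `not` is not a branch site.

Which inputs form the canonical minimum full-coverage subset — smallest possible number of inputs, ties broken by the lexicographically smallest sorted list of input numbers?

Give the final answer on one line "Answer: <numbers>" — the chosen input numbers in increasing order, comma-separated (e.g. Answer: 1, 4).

input #1, a=2, u=6, y=5: events B2->E, B1->T, B2->E, B1->T, B2->E, B1->T, B2->E, B1->T, B2->E, B1->T, B2->S, B1->F, B3->F, B4->T, ...; outcomes B1=T, B1=F, B2=S, B2=E, B3=F, B4=T, B5=T, B6=E
input #2, a=0, u=6, y=1: events B2->E, B1->T, B2->E, B1->T, B2->E, B1->T, B2->E, B1->T, B2->S, B1->F, B3->F, B4->T, B6->E, B5->T; outcomes B1=T, B1=F, B2=S, B2=E, B3=F, B4=T, B5=T, B6=E
input #3, a=1, u=4, y=5: events B2->E, B1->T, B2->E, B1->T, B2->E, B1->T, B2->E, B1->T, B2->E, B1->T, B2->S, B1->F, B3->F, B4->F, ...; outcomes B1=T, B1=F, B2=S, B2=E, B3=F, B4=F, B5=T, B6=E
input #4, a=1, u=5, y=4: events B2->E, B1->T, B2->E, B1->T, B2->E, B1->T, B2->E, B1->T, B2->E, B1->T, B2->S, B1->F, B3->T, B6->E, ...; outcomes B1=T, B1=F, B2=S, B2=E, B3=T, B5=T, B6=E
input #5, a=1, u=8, y=3: events B2->E, B1->T, B2->E, B1->T, B2->E, B1->T, B2->E, B1->T, B2->S, B1->F, B3->F, B4->T, B6->S, B5->T; outcomes B1=T, B1=F, B2=S, B2=E, B3=F, B4=T, B5=T, B6=S
input #6, a=1, u=5, y=5: events B2->E, B1->T, B2->E, B1->T, B2->E, B1->T, B2->E, B1->T, B2->E, B1->T, B2->S, B1->F, B3->T, B6->E, ...; outcomes B1=T, B1=F, B2=S, B2=E, B3=T, B5=T, B6=E
input #7, a=2, u=10, y=2: events B2->E, B1->F, B3->F, B4->T, B6->S, B5->T; outcomes B1=F, B2=E, B3=F, B4=T, B5=T, B6=S
input #8, a=0, u=10, y=5: events B2->E, B1->T, B2->E, B1->T, B2->E, B1->T, B2->E, B1->T, B2->E, B1->T, B2->S, B1->F, B3->F, B4->T, ...; outcomes B1=T, B1=F, B2=S, B2=E, B3=F, B4=T, B5=T, B6=S
union over all inputs: B1=T, B1=F, B2=S, B2=E, B3=T, B3=F, B4=T, B4=F, B5=T, B6=S, B6=E (11 outcomes)
no size-1 subset reaches all 11 outcomes (best union: 8/11)
no size-2 subset reaches all 11 outcomes (best union: 10/11)
at size 3, {3, 4, 5} reaches all 11 outcomes; every lexicographically earlier size-3 subset fails

Answer: 3, 4, 5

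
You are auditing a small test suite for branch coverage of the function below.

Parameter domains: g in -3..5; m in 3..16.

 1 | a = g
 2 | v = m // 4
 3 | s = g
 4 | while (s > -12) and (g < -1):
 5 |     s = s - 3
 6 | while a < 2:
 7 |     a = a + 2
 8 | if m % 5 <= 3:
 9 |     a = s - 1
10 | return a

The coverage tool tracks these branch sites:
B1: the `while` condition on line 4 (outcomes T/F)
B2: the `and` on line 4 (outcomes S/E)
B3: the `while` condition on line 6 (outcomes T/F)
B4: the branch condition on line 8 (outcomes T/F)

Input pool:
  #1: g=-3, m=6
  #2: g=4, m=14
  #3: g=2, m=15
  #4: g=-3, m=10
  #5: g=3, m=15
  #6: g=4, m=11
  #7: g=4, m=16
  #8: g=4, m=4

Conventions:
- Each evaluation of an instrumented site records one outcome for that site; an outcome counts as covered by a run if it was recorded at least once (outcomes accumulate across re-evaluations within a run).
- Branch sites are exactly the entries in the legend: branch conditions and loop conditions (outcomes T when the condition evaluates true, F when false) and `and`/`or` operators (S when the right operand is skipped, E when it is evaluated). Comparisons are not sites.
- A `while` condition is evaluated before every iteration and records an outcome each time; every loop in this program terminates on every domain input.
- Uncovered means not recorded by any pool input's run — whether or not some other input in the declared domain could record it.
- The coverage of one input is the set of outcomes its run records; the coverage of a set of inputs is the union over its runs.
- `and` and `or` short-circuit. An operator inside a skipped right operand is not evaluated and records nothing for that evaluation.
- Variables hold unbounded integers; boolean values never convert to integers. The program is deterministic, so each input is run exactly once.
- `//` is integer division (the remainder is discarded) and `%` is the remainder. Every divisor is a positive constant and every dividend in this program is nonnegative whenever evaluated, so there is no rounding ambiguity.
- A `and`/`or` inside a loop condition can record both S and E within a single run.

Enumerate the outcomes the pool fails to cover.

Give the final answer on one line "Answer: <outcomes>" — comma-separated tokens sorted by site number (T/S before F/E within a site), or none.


test 1 (g=-3, m=6) fires B2->E, B1->T, B2->E, B1->T, B2->E, B1->T, B2->S, B1->F, B3->T, B3->T, B3->T, B3->F, B4->T; hits B1=T, B1=F, B2=S, B2=E, B3=T, B3=F, B4=T
test 2 (g=4, m=14) fires B2->E, B1->F, B3->F, B4->F; hits B1=F, B2=E, B3=F, B4=F
test 3 (g=2, m=15) fires B2->E, B1->F, B3->F, B4->T; hits B1=F, B2=E, B3=F, B4=T
test 4 (g=-3, m=10) fires B2->E, B1->T, B2->E, B1->T, B2->E, B1->T, B2->S, B1->F, B3->T, B3->T, B3->T, B3->F, B4->T; hits B1=T, B1=F, B2=S, B2=E, B3=T, B3=F, B4=T
test 5 (g=3, m=15) fires B2->E, B1->F, B3->F, B4->T; hits B1=F, B2=E, B3=F, B4=T
test 6 (g=4, m=11) fires B2->E, B1->F, B3->F, B4->T; hits B1=F, B2=E, B3=F, B4=T
test 7 (g=4, m=16) fires B2->E, B1->F, B3->F, B4->T; hits B1=F, B2=E, B3=F, B4=T
test 8 (g=4, m=4) fires B2->E, B1->F, B3->F, B4->F; hits B1=F, B2=E, B3=F, B4=F
union over the pool: B1=T, B1=F, B2=S, B2=E, B3=T, B3=F, B4=T, B4=F
uncovered (0 of 8): none
Answer: none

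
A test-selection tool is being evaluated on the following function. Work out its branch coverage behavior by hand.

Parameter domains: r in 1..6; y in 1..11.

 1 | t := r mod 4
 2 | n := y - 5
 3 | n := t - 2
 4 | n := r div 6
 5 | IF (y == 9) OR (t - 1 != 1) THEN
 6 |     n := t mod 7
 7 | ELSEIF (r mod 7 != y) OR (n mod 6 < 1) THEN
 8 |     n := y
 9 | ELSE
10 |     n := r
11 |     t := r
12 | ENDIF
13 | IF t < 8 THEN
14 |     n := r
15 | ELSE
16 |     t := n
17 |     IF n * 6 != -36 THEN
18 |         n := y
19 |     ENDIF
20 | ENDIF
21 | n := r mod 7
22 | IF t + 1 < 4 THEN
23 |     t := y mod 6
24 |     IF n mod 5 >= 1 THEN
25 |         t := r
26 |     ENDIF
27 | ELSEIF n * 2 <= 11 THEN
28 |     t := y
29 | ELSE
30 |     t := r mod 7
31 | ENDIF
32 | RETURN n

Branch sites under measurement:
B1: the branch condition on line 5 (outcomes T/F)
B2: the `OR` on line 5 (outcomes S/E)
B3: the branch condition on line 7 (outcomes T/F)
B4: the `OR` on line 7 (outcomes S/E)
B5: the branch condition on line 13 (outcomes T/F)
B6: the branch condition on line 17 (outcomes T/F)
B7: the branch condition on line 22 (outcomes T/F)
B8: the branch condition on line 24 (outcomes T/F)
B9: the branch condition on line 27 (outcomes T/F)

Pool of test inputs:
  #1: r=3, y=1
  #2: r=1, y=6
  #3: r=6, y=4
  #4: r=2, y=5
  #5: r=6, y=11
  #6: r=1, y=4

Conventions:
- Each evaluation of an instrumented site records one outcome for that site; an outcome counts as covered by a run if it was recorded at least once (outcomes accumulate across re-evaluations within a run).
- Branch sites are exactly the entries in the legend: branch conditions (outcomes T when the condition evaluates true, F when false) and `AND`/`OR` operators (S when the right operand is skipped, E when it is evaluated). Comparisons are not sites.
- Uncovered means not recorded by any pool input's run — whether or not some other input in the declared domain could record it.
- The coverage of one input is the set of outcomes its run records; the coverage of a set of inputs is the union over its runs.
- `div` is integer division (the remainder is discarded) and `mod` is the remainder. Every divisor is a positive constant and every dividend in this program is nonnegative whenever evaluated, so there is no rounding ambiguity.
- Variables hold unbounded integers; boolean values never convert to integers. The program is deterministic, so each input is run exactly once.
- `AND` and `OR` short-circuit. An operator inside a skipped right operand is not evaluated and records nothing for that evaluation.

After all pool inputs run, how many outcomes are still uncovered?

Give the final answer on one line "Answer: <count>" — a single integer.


#1 (r=3, y=1) -> B2->E, B1->T, B5->T, B7->F, B9->T; covered: B1=T, B2=E, B5=T, B7=F, B9=T
#2 (r=1, y=6) -> B2->E, B1->T, B5->T, B7->T, B8->T; covered: B1=T, B2=E, B5=T, B7=T, B8=T
#3 (r=6, y=4) -> B2->E, B1->F, B4->S, B3->T, B5->T, B7->T, B8->T; covered: B1=F, B2=E, B3=T, B4=S, B5=T, B7=T, B8=T
#4 (r=2, y=5) -> B2->E, B1->F, B4->S, B3->T, B5->T, B7->T, B8->T; covered: B1=F, B2=E, B3=T, B4=S, B5=T, B7=T, B8=T
#5 (r=6, y=11) -> B2->E, B1->F, B4->S, B3->T, B5->T, B7->T, B8->T; covered: B1=F, B2=E, B3=T, B4=S, B5=T, B7=T, B8=T
#6 (r=1, y=4) -> B2->E, B1->T, B5->T, B7->T, B8->T; covered: B1=T, B2=E, B5=T, B7=T, B8=T
union over the pool: B1=T, B1=F, B2=E, B3=T, B4=S, B5=T, B7=T, B7=F, B8=T, B9=T
uncovered (8 of 18): B2=S, B3=F, B4=E, B5=F, B6=T, B6=F, B8=F, B9=F
Answer: 8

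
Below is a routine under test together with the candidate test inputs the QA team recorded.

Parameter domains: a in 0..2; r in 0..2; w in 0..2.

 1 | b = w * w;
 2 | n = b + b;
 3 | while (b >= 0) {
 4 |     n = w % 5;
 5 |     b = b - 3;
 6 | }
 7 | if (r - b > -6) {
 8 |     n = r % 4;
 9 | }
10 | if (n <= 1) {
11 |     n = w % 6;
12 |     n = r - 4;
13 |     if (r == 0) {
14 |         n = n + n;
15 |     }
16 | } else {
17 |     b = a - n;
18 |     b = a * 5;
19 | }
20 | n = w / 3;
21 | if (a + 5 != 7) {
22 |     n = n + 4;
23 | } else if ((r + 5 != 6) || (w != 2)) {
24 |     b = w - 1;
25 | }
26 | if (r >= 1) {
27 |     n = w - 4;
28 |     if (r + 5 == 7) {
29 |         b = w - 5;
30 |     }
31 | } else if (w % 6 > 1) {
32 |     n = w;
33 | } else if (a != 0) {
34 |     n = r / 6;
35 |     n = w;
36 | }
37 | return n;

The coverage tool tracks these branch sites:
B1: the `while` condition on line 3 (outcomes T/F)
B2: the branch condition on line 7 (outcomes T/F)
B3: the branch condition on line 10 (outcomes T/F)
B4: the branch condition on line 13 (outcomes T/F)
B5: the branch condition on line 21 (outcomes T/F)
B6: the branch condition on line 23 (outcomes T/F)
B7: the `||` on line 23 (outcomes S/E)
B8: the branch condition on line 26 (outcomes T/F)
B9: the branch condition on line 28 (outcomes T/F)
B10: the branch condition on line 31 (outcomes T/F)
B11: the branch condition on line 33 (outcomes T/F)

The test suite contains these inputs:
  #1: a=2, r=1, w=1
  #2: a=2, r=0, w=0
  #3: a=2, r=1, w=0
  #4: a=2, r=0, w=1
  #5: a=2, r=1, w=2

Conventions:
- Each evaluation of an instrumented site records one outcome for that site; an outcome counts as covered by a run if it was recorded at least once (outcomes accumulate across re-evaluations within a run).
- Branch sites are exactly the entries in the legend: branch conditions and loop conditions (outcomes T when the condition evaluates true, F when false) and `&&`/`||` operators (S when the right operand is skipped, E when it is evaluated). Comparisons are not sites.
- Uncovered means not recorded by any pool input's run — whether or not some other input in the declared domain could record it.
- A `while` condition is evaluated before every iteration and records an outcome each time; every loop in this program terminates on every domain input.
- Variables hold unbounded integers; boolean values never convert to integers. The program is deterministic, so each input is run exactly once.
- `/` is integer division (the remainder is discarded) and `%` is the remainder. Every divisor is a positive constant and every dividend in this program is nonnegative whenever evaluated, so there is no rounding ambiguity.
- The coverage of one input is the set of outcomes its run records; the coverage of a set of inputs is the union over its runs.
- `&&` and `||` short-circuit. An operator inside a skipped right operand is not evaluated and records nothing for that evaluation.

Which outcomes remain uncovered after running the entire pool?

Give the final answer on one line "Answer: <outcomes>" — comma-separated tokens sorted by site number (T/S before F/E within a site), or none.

#1 (a=2, r=1, w=1) -> B1->T, B1->F, B2->T, B3->T, B4->F, B5->F, B7->E, B6->T, B8->T, B9->F; covered: B1=T, B1=F, B2=T, B3=T, B4=F, B5=F, B6=T, B7=E, B8=T, B9=F
#2 (a=2, r=0, w=0) -> B1->T, B1->F, B2->T, B3->T, B4->T, B5->F, B7->S, B6->T, B8->F, B10->F, B11->T; covered: B1=T, B1=F, B2=T, B3=T, B4=T, B5=F, B6=T, B7=S, B8=F, B10=F, B11=T
#3 (a=2, r=1, w=0) -> B1->T, B1->F, B2->T, B3->T, B4->F, B5->F, B7->E, B6->T, B8->T, B9->F; covered: B1=T, B1=F, B2=T, B3=T, B4=F, B5=F, B6=T, B7=E, B8=T, B9=F
#4 (a=2, r=0, w=1) -> B1->T, B1->F, B2->T, B3->T, B4->T, B5->F, B7->S, B6->T, B8->F, B10->F, B11->T; covered: B1=T, B1=F, B2=T, B3=T, B4=T, B5=F, B6=T, B7=S, B8=F, B10=F, B11=T
#5 (a=2, r=1, w=2) -> B1->T, B1->T, B1->F, B2->T, B3->T, B4->F, B5->F, B7->E, B6->F, B8->T, B9->F; covered: B1=T, B1=F, B2=T, B3=T, B4=F, B5=F, B6=F, B7=E, B8=T, B9=F
union over the pool: B1=T, B1=F, B2=T, B3=T, B4=T, B4=F, B5=F, B6=T, B6=F, B7=S, B7=E, B8=T, B8=F, B9=F, B10=F, B11=T
uncovered (6 of 22): B2=F, B3=F, B5=T, B9=T, B10=T, B11=F

Answer: B2=F, B3=F, B5=T, B9=T, B10=T, B11=F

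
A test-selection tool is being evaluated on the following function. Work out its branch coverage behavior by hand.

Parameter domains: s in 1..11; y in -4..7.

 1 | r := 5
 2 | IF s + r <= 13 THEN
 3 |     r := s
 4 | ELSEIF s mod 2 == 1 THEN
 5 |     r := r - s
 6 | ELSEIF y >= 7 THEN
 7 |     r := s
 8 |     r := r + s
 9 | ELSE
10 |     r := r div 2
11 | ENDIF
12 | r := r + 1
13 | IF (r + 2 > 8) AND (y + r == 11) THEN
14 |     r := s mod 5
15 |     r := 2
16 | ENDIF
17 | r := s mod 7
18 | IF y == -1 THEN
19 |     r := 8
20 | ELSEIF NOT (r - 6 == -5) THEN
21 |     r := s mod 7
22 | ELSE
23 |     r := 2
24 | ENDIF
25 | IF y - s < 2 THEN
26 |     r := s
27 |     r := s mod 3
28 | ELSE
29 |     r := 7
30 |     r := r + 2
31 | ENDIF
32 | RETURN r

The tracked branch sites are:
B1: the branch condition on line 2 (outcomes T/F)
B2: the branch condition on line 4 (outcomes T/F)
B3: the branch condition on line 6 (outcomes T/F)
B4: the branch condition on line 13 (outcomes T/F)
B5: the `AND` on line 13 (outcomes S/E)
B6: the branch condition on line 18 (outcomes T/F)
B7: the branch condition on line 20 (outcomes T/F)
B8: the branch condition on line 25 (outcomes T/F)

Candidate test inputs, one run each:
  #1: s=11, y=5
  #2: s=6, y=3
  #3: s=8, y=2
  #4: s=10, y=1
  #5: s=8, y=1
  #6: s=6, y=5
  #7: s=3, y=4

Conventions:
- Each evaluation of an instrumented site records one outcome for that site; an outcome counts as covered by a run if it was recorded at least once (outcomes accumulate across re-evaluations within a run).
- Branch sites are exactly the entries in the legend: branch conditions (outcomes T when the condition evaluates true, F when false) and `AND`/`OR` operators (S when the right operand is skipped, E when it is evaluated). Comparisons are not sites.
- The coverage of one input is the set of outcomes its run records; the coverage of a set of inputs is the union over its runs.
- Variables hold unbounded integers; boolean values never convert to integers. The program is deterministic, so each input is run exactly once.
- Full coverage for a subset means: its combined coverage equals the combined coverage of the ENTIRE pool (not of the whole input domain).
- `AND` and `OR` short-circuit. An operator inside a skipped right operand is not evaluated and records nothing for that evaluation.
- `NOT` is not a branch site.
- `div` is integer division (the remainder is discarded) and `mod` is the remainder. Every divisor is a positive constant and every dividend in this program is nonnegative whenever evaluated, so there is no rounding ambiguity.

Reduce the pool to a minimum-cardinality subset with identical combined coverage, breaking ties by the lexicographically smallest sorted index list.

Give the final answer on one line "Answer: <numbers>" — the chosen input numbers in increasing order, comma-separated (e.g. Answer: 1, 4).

test 1 (s=11, y=5) fires B1->F, B2->T, B5->S, B4->F, B6->F, B7->T, B8->T; hits B1=F, B2=T, B4=F, B5=S, B6=F, B7=T, B8=T
test 2 (s=6, y=3) fires B1->T, B5->E, B4->F, B6->F, B7->T, B8->T; hits B1=T, B4=F, B5=E, B6=F, B7=T, B8=T
test 3 (s=8, y=2) fires B1->T, B5->E, B4->T, B6->F, B7->F, B8->T; hits B1=T, B4=T, B5=E, B6=F, B7=F, B8=T
test 4 (s=10, y=1) fires B1->F, B2->F, B3->F, B5->S, B4->F, B6->F, B7->T, B8->T; hits B1=F, B2=F, B3=F, B4=F, B5=S, B6=F, B7=T, B8=T
test 5 (s=8, y=1) fires B1->T, B5->E, B4->F, B6->F, B7->F, B8->T; hits B1=T, B4=F, B5=E, B6=F, B7=F, B8=T
test 6 (s=6, y=5) fires B1->T, B5->E, B4->F, B6->F, B7->T, B8->T; hits B1=T, B4=F, B5=E, B6=F, B7=T, B8=T
test 7 (s=3, y=4) fires B1->T, B5->S, B4->F, B6->F, B7->T, B8->T; hits B1=T, B4=F, B5=S, B6=F, B7=T, B8=T
the full pool covers 13 outcomes: B1=T, B1=F, B2=T, B2=F, B3=F, B4=T, B4=F, B5=S, B5=E, B6=F, B7=T, B7=F, B8=T
no size-1 subset reaches all 13 outcomes (best union: 8/13)
no size-2 subset reaches all 13 outcomes (best union: 12/13)
the canonical winner is {1, 3, 4}: size 3, full 13-outcome coverage, earliest index list among size-3 covers

Answer: 1, 3, 4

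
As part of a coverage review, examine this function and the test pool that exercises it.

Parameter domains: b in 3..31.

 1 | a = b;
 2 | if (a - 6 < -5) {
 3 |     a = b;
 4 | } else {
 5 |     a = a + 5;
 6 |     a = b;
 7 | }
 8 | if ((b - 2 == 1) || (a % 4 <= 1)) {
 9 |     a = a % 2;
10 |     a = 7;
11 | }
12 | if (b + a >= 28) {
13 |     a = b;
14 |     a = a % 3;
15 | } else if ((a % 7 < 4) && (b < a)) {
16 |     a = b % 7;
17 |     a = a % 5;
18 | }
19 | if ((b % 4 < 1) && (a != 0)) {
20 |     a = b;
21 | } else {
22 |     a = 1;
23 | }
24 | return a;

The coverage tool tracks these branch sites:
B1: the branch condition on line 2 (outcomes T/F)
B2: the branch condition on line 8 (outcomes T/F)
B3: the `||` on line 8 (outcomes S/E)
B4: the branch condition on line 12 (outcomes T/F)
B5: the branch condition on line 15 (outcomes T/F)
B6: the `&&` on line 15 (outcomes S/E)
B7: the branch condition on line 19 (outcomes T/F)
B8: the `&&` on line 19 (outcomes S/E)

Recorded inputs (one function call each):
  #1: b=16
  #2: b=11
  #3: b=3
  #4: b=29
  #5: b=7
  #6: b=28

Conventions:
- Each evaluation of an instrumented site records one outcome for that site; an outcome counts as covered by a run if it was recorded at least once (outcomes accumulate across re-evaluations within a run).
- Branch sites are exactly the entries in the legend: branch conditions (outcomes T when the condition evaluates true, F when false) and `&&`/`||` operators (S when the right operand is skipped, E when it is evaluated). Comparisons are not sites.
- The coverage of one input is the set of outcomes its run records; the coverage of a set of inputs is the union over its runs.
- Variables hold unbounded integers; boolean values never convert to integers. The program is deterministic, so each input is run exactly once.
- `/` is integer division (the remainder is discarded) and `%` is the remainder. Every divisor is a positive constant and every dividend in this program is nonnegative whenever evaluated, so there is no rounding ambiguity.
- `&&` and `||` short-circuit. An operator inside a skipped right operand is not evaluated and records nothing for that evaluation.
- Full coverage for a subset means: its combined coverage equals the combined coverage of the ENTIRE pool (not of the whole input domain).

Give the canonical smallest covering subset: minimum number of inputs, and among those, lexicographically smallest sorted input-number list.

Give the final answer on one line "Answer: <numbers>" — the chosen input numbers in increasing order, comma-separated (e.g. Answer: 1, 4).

run #1 (b=16) runs B1->F, B3->E, B2->T, B4->F, B6->E, B5->F, B8->E, B7->T; records B1=F, B2=T, B3=E, B4=F, B5=F, B6=E, B7=T, B8=E
run #2 (b=11) runs B1->F, B3->E, B2->F, B4->F, B6->S, B5->F, B8->S, B7->F; records B1=F, B2=F, B3=E, B4=F, B5=F, B6=S, B7=F, B8=S
run #3 (b=3) runs B1->F, B3->S, B2->T, B4->F, B6->E, B5->T, B8->S, B7->F; records B1=F, B2=T, B3=S, B4=F, B5=T, B6=E, B7=F, B8=S
run #4 (b=29) runs B1->F, B3->E, B2->T, B4->T, B8->S, B7->F; records B1=F, B2=T, B3=E, B4=T, B7=F, B8=S
run #5 (b=7) runs B1->F, B3->E, B2->F, B4->F, B6->E, B5->F, B8->S, B7->F; records B1=F, B2=F, B3=E, B4=F, B5=F, B6=E, B7=F, B8=S
run #6 (b=28) runs B1->F, B3->E, B2->T, B4->T, B8->E, B7->T; records B1=F, B2=T, B3=E, B4=T, B7=T, B8=E
union over all inputs: B1=F, B2=T, B2=F, B3=S, B3=E, B4=T, B4=F, B5=T, B5=F, B6=S, B6=E, B7=T, B7=F, B8=S, B8=E (15 outcomes)
checked all size-1 subsets: none covers 15 outcomes (max 8/15)
checked all size-2 subsets: none covers 15 outcomes (max 12/15)
at size 3, {2, 3, 6} reaches all 15 outcomes; every lexicographically earlier size-3 subset fails

Answer: 2, 3, 6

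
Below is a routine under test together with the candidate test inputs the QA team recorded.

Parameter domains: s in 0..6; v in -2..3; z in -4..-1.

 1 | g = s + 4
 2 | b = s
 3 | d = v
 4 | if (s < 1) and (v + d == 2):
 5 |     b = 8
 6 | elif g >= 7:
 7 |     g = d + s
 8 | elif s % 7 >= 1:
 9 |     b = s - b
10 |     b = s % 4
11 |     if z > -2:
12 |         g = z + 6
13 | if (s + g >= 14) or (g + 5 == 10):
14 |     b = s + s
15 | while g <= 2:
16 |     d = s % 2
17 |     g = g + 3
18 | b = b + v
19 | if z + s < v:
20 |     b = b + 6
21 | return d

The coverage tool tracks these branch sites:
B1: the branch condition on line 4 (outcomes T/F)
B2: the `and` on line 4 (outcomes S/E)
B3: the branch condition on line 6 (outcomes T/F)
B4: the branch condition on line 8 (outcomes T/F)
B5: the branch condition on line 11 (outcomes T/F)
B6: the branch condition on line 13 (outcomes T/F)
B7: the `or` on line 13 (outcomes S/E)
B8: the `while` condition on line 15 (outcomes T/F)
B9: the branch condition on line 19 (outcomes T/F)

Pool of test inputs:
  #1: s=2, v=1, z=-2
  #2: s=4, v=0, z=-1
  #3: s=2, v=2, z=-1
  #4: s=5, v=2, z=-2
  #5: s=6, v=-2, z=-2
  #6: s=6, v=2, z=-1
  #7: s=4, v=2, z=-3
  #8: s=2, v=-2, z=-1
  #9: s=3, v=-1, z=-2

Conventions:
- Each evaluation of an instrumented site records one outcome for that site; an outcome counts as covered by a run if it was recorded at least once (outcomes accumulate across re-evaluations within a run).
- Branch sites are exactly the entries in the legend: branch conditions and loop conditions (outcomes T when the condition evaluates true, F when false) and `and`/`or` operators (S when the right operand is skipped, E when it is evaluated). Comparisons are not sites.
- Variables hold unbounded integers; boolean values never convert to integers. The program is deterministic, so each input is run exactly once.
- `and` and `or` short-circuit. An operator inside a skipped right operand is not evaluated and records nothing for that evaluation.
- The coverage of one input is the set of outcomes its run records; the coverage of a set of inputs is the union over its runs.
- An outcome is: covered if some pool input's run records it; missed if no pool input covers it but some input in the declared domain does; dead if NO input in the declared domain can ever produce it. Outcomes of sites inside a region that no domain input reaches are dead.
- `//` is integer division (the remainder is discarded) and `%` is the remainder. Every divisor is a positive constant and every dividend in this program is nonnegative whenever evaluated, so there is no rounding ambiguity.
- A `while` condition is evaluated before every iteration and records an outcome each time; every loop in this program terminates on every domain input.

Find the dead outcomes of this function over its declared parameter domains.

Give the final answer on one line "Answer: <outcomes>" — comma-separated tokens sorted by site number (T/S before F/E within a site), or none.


sweeping the full domain (168 inputs) for each outcome:
  reachable outcomes have witnesses, e.g. B1=T (e.g. s=0, v=1, z=-4), B1=F (e.g. s=0, v=-2, z=-4), B2=S (e.g. s=1, v=-2, z=-4), B2=E (e.g. s=0, v=-2, z=-4)
Answer: none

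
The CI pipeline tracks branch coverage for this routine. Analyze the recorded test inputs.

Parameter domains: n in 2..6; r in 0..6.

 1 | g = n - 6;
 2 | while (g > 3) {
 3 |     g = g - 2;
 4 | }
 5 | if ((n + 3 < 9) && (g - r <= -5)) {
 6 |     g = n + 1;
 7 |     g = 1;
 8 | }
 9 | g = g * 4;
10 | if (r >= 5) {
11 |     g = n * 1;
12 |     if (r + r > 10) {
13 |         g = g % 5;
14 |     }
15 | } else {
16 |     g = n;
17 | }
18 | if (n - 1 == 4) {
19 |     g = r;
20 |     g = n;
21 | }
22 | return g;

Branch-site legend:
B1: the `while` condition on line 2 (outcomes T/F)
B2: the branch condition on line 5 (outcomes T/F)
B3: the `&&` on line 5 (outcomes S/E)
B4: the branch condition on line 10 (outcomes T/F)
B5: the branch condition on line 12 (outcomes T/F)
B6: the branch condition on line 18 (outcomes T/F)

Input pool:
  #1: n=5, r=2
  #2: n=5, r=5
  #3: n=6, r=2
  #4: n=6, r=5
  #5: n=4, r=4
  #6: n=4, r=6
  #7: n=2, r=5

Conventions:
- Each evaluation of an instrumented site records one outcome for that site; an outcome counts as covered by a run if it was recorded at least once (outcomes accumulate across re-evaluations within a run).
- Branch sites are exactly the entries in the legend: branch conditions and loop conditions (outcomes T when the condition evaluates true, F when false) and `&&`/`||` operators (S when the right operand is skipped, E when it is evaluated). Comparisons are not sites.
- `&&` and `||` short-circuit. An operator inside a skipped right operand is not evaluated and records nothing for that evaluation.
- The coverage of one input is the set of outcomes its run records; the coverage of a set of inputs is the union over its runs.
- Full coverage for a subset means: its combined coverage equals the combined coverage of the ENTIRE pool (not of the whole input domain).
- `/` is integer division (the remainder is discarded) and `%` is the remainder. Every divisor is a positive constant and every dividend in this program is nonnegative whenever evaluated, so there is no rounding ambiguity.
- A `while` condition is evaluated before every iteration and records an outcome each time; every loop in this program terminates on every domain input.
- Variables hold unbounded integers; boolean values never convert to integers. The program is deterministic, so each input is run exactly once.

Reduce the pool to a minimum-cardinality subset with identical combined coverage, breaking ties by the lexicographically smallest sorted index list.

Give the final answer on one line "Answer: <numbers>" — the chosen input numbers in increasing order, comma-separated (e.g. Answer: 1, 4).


#1 (n=5, r=2) -> B1->F, B3->E, B2->F, B4->F, B6->T; covered: B1=F, B2=F, B3=E, B4=F, B6=T
#2 (n=5, r=5) -> B1->F, B3->E, B2->T, B4->T, B5->F, B6->T; covered: B1=F, B2=T, B3=E, B4=T, B5=F, B6=T
#3 (n=6, r=2) -> B1->F, B3->S, B2->F, B4->F, B6->F; covered: B1=F, B2=F, B3=S, B4=F, B6=F
#4 (n=6, r=5) -> B1->F, B3->S, B2->F, B4->T, B5->F, B6->F; covered: B1=F, B2=F, B3=S, B4=T, B5=F, B6=F
#5 (n=4, r=4) -> B1->F, B3->E, B2->T, B4->F, B6->F; covered: B1=F, B2=T, B3=E, B4=F, B6=F
#6 (n=4, r=6) -> B1->F, B3->E, B2->T, B4->T, B5->T, B6->F; covered: B1=F, B2=T, B3=E, B4=T, B5=T, B6=F
#7 (n=2, r=5) -> B1->F, B3->E, B2->T, B4->T, B5->F, B6->F; covered: B1=F, B2=T, B3=E, B4=T, B5=F, B6=F
the full pool covers 11 outcomes: B1=F, B2=T, B2=F, B3=S, B3=E, B4=T, B4=F, B5=T, B5=F, B6=T, B6=F
size 1 is not enough: best union over all size-1 subsets is 6/11
size 2 is not enough: best union over all size-2 subsets is 10/11
at size 3, {1, 4, 6} reaches all 11 outcomes; every lexicographically earlier size-3 subset fails
Answer: 1, 4, 6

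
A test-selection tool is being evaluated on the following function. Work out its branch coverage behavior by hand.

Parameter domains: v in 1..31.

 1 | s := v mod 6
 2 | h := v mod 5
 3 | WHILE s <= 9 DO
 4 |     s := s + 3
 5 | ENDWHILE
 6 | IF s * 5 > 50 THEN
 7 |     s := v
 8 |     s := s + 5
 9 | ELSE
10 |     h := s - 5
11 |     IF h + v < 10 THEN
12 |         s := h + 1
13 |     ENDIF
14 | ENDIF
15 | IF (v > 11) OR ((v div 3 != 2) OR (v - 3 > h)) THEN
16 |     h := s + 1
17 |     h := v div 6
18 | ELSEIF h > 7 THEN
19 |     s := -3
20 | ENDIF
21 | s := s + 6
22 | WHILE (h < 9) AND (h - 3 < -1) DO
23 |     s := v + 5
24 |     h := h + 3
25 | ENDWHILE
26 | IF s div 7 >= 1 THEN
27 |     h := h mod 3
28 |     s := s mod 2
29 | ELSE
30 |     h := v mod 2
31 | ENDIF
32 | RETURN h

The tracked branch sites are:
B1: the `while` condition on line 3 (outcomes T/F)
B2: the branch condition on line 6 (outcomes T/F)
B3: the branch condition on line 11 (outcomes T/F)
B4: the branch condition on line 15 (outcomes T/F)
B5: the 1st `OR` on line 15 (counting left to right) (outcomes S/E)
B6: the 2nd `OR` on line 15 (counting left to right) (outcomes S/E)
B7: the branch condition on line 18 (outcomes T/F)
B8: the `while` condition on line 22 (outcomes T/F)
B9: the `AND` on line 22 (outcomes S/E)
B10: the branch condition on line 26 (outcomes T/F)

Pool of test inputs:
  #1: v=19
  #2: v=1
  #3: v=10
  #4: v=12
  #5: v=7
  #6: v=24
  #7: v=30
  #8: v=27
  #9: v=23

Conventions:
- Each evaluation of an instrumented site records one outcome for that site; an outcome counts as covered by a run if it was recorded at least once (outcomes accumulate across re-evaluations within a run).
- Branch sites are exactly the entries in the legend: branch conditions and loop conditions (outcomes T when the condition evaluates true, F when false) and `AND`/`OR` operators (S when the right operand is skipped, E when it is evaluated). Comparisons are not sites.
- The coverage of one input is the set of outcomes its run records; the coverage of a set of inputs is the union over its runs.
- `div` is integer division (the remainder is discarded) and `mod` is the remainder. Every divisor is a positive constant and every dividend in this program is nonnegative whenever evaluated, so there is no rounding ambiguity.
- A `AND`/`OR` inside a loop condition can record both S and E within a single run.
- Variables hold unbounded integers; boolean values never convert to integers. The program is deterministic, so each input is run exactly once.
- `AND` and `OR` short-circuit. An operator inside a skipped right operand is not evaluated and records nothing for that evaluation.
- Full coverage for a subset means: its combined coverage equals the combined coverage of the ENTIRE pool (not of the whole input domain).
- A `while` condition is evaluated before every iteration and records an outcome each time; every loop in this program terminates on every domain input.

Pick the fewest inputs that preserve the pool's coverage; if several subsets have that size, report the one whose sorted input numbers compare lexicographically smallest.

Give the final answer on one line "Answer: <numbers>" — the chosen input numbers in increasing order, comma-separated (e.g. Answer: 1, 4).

test 1 (v=19) hits B1=T, B1=F, B2=F, B3=F, B4=T, B5=S, B8=F, B9=E, B10=T
test 2 (v=1) hits B1=T, B1=F, B2=F, B3=T, B4=T, B5=E, B6=S, B8=T, B8=F, B9=E, B10=F
test 3 (v=10) hits B1=T, B1=F, B2=F, B3=F, B4=T, B5=E, B6=S, B8=T, B8=F, B9=E, B10=T
test 4 (v=12) hits B1=T, B1=F, B2=T, B4=T, B5=S, B8=F, B9=E, B10=T
test 5 (v=7) hits B1=T, B1=F, B2=F, B3=F, B4=F, B5=E, B6=E, B7=F, B8=F, B9=E, B10=T
test 6 (v=24) hits B1=T, B1=F, B2=T, B4=T, B5=S, B8=F, B9=E, B10=T
test 7 (v=30) hits B1=T, B1=F, B2=T, B4=T, B5=S, B8=F, B9=E, B10=T
test 8 (v=27) hits B1=T, B1=F, B2=T, B4=T, B5=S, B8=F, B9=E, B10=T
test 9 (v=23) hits B1=T, B1=F, B2=T, B4=T, B5=S, B8=F, B9=E, B10=T
the full pool covers 18 outcomes: B1=T, B1=F, B2=T, B2=F, B3=T, B3=F, B4=T, B4=F, B5=S, B5=E, B6=S, B6=E, B7=F, B8=T, B8=F, B9=E, B10=T, B10=F
size 1 is not enough: best union over all size-1 subsets is 11/18
size 2 is not enough: best union over all size-2 subsets is 16/18
inputs {2, 4, 5} (size 3) cover everything; no size-3 subset with a lexicographically smaller index list covers all 18

Answer: 2, 4, 5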